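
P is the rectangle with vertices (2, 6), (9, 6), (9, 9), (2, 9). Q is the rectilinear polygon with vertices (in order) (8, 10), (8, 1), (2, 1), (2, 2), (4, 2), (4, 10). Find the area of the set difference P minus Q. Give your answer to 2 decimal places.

9.00

|P| = 21, |P∩Q| = 12.
|P ∖ Q| = |P| − |P∩Q| = 21 − 12 = 9.00.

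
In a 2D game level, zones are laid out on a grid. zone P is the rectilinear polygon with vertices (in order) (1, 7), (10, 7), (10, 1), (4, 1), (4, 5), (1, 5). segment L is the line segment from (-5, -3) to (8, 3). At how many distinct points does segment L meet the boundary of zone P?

1

The segment meets the boundary at (4,1.154).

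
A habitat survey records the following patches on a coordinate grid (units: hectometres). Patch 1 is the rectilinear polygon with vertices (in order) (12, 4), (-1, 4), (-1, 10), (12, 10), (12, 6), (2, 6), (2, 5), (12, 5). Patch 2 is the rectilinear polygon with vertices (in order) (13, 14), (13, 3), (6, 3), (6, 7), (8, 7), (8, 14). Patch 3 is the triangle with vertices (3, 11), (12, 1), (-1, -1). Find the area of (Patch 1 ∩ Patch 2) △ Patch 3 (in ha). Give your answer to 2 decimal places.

90.20

|Patch 1 ∩ Patch 2| = 24.
|(Patch 1 ∩ Patch 2) ∩ Patch 3| = 3.9.
|(Patch 1 ∩ Patch 2) △ Patch 3| = 24 + 74 − 7.8 = 90.20.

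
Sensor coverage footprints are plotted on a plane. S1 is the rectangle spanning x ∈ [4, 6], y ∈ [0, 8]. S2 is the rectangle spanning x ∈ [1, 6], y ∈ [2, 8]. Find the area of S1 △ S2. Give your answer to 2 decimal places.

|S1∩S2|: x∈[4,6], y∈[2,8] → 2·6 = 12.
|S1 △ S2| = |S1| + |S2| − 2·|S1∩S2| = 16 + 30 − 24 = 22.00.

22.00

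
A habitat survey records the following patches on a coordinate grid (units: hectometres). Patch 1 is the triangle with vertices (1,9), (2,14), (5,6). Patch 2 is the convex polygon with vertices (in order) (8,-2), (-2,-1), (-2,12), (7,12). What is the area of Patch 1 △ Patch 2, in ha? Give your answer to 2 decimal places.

118.80

|Patch 1| = 11.5, |Patch 2| = 128, |Patch 1∩Patch 2| = 10.35.
|Patch 1 △ Patch 2| = |Patch 1| + |Patch 2| − 2·|Patch 1∩Patch 2| = 11.5 + 128 − 20.7 = 118.80.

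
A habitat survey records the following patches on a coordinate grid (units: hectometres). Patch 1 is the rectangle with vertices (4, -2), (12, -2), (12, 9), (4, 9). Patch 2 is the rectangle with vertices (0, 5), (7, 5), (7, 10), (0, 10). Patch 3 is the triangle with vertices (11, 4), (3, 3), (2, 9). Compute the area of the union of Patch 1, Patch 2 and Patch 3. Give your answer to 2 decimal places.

113.27

By inclusion–exclusion:
Individual areas: |Patch 1| = 88, |Patch 2| = 35, |Patch 3| = 24.5.
|Patch 1∩Patch 2|: x∈[4,7], y∈[5,9] → 3·4 = 12.
|Patch 1∩Patch 3| = 16.6736.
|Patch 2∩Patch 3| = 11.7222.
|Patch 1∩Patch 2∩Patch 3| = 6.1667.
|Patch 1 ∪ Patch 2 ∪ Patch 3| = 147.5 − 40.3958 + 6.1667 = 113.27.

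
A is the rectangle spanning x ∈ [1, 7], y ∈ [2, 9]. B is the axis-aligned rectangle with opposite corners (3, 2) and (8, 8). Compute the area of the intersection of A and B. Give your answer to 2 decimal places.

24.00

|A∩B|: x∈[3,7], y∈[2,8] → 4·6 = 24.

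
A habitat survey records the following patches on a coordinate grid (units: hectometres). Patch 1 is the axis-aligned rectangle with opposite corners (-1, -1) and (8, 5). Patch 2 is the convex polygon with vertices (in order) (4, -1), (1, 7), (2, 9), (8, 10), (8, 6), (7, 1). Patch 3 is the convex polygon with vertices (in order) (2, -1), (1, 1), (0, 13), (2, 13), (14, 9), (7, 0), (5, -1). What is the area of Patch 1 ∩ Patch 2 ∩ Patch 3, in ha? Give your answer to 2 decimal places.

23.35

The intersection is the polygon with vertices (7,1), (4,-1), (1.75,5), (7.8,5).
By the shoelace formula its area is 23.35.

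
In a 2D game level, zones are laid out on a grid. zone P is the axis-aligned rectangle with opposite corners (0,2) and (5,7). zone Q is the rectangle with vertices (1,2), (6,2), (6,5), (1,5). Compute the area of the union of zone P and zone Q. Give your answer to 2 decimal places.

28.00

By inclusion–exclusion:
Individual areas: |zone P| = 25, |zone Q| = 15.
|zone P∩zone Q|: x∈[1,5], y∈[2,5] → 4·3 = 12.
|zone P ∪ zone Q| = 40 − 12 = 28.00.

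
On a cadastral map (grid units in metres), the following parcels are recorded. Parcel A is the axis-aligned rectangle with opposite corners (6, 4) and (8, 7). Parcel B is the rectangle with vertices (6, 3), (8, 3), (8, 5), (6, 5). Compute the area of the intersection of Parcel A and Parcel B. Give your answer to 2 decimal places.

|Parcel A∩Parcel B|: x∈[6,8], y∈[4,5] → 2·1 = 2.

2.00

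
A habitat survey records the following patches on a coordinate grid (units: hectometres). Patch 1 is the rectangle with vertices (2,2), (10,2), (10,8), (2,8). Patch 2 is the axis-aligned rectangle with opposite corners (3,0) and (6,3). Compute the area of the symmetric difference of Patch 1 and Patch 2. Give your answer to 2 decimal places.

|Patch 1∩Patch 2|: x∈[3,6], y∈[2,3] → 3·1 = 3.
|Patch 1 △ Patch 2| = |Patch 1| + |Patch 2| − 2·|Patch 1∩Patch 2| = 48 + 9 − 6 = 51.00.

51.00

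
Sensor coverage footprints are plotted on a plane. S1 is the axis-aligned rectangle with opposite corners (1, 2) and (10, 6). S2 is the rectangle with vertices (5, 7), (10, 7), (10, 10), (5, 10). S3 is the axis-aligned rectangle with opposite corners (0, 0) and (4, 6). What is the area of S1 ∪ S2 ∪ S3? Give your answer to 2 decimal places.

By inclusion–exclusion:
Individual areas: |S1| = 36, |S2| = 15, |S3| = 24.
|S1∩S2| = 0 (no overlap).
|S1∩S3|: x∈[1,4], y∈[2,6] → 3·4 = 12.
|S2∩S3| = 0 (no overlap).
|S1∩S2∩S3| = 0.
|S1 ∪ S2 ∪ S3| = 75 − 12 + 0 = 63.00.

63.00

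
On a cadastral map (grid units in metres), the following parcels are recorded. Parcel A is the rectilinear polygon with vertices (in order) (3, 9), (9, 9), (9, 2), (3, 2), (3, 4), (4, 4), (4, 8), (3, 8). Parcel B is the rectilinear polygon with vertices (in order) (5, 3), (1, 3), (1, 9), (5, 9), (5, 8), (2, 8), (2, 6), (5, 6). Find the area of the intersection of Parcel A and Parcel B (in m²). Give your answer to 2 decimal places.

6.00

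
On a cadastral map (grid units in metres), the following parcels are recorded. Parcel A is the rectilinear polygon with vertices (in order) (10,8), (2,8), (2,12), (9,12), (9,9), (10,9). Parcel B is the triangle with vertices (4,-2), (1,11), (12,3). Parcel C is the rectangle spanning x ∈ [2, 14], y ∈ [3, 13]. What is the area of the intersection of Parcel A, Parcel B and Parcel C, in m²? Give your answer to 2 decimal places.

3.55

The intersection is the polygon with vertices (2,10.273), (5.125,8), (2,8).
By the shoelace formula its area is 3.55.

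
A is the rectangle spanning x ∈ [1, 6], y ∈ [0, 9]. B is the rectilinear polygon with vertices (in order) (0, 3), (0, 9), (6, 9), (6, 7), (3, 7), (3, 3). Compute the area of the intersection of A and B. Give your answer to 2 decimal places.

The intersection is the polygon with vertices (6,7), (3,7), (3,3), (1,3), (1,9), (6,9).
By the shoelace formula its area is 18.00.

18.00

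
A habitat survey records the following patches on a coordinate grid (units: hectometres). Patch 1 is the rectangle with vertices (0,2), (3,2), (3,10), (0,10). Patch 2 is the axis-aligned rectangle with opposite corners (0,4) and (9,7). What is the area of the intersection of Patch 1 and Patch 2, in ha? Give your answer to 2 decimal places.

9.00

|Patch 1∩Patch 2|: x∈[0,3], y∈[4,7] → 3·3 = 9.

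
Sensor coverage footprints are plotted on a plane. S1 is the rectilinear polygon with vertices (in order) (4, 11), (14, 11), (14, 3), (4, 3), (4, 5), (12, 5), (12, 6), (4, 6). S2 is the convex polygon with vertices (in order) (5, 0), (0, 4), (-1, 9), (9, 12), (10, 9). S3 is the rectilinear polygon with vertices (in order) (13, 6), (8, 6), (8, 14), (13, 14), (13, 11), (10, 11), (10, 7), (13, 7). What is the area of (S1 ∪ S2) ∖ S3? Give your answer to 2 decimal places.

101.62

|S1 ∪ S2| = 115.6389.
|(S1 ∪ S2) ∩ S3| = 14.0167.
|(S1 ∪ S2) ∖ S3| = 115.6389 − 14.0167 = 101.62.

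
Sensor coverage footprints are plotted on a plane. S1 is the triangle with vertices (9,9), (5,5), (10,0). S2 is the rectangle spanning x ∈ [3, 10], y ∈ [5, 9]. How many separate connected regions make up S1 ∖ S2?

S1 ∖ S2 is a single connected region.

1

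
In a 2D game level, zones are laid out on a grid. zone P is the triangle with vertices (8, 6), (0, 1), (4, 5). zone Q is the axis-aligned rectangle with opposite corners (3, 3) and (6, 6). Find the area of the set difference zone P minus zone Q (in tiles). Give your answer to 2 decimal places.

2.45

|zone P| = 6, |zone P∩zone Q| = 3.55.
|zone P ∖ zone Q| = |zone P| − |zone P∩zone Q| = 6 − 3.55 = 2.45.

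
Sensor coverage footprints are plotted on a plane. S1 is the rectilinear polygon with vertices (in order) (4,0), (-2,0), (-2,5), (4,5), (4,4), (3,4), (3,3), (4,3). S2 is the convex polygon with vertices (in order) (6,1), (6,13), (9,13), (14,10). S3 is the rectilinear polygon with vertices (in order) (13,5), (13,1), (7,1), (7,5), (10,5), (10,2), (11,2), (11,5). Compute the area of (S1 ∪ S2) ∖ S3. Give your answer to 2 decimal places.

|S1 ∪ S2| = 81.5.
|(S1 ∪ S2) ∩ S3| = 3.6736.
|(S1 ∪ S2) ∖ S3| = 81.5 − 3.6736 = 77.83.

77.83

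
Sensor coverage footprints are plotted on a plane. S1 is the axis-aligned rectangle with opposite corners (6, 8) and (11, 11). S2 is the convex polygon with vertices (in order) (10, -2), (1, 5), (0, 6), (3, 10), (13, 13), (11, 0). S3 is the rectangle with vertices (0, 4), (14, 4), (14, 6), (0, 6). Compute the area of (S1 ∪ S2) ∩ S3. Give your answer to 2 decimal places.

The region (S1 ∪ S2) ∩ S3 is the polygon with vertices (11.615,4), (2.286,4), (1,5), (0,6), (11.923,6).
By the shoelace formula its area is 21.40.

21.40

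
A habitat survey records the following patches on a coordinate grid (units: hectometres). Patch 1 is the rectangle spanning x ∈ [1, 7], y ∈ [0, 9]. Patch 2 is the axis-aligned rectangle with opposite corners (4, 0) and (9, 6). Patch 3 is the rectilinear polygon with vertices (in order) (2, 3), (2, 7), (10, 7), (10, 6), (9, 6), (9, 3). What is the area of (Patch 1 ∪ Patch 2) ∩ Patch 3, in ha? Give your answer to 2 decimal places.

The region (Patch 1 ∪ Patch 2) ∩ Patch 3 is the polygon with vertices (7,6), (9,6), (9,3), (2,3), (2,7), (7,7).
By the shoelace formula its area is 26.00.

26.00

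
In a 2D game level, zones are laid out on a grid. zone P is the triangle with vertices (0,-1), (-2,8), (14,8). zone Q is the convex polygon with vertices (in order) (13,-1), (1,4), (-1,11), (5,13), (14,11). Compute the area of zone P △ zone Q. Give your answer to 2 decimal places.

|zone P| = 72, |zone Q| = 142, |zone P∩zone Q| = 47.6268.
|zone P △ zone Q| = |zone P| + |zone Q| − 2·|zone P∩zone Q| = 72 + 142 − 95.2537 = 118.75.

118.75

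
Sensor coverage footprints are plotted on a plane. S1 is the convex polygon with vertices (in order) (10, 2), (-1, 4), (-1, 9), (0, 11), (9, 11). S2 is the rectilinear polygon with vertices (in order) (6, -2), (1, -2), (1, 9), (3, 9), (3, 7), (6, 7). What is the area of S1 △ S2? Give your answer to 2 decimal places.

|S1| = 82.5, |S2| = 49, |S1∩S2| = 23.0909.
|S1 △ S2| = |S1| + |S2| − 2·|S1∩S2| = 82.5 + 49 − 46.1818 = 85.32.

85.32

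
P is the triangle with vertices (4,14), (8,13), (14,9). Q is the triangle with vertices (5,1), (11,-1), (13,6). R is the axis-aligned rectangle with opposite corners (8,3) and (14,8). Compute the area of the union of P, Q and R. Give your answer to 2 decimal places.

By inclusion–exclusion:
Individual areas: |P| = 5, |Q| = 23, |R| = 30.
|P∩Q| = 0.
|P∩R| = 0.
|Q∩R| = 5.9143.
|P∩Q∩R| = 0.
|P ∪ Q ∪ R| = 58 − 5.9143 + 0 = 52.09.

52.09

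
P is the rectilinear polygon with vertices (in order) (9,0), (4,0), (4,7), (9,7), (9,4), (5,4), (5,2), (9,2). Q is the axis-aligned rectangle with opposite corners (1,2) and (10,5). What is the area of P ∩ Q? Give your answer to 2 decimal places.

7.00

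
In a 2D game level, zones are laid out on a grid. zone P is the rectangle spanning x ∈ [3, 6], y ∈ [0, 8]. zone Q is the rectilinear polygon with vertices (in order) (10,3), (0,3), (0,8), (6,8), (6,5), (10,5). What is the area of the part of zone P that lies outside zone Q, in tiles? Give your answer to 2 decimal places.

9.00

|zone P| = 24, |zone P∩zone Q| = 15.
|zone P ∖ zone Q| = |zone P| − |zone P∩zone Q| = 24 − 15 = 9.00.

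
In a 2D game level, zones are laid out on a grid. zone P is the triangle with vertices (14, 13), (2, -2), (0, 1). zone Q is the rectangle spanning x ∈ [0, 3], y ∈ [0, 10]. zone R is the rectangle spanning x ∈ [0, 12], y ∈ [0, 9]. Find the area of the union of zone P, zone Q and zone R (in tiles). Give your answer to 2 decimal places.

By inclusion–exclusion:
Individual areas: |zone P| = 33, |zone Q| = 30, |zone R| = 108.
|zone P∩zone Q| = 6.5238.
|zone P∩zone R| = 27.1333.
|zone Q∩zone R|: x∈[0,3], y∈[0,9] → 3·9 = 27.
|zone P∩zone Q∩zone R| = 6.5238.
|zone P ∪ zone Q ∪ zone R| = 171 − 60.6571 + 6.5238 = 116.87.

116.87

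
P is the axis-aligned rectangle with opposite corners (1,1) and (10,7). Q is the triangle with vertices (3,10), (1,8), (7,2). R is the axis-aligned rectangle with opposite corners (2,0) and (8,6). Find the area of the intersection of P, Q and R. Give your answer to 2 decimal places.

The intersection is the polygon with vertices (7,2), (3,6), (5,6).
By the shoelace formula its area is 4.00.

4.00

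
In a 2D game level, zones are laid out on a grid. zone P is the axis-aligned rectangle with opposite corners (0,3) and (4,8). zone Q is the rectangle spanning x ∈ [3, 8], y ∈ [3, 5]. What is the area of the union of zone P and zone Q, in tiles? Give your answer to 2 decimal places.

28.00

By inclusion–exclusion:
Individual areas: |zone P| = 20, |zone Q| = 10.
|zone P∩zone Q|: x∈[3,4], y∈[3,5] → 1·2 = 2.
|zone P ∪ zone Q| = 30 − 2 = 28.00.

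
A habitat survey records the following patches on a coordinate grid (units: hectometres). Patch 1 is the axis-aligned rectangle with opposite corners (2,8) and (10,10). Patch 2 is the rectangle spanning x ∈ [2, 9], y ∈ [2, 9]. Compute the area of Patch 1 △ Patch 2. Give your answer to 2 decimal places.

51.00

|Patch 1∩Patch 2|: x∈[2,9], y∈[8,9] → 7·1 = 7.
|Patch 1 △ Patch 2| = |Patch 1| + |Patch 2| − 2·|Patch 1∩Patch 2| = 16 + 49 − 14 = 51.00.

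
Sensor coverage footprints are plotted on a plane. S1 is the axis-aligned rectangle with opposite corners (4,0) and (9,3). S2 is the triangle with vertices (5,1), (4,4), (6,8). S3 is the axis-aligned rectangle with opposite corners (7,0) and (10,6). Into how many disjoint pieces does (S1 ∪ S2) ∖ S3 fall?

(S1 ∪ S2) ∖ S3 is a single connected region.

1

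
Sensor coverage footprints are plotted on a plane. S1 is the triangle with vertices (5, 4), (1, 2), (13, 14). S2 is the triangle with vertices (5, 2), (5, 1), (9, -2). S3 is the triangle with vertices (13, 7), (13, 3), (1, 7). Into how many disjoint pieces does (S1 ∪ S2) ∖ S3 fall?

(S1 ∪ S2) ∖ S3 splits into 3 disjoint pieces (area 4.8355, area 4.9, area 2).

3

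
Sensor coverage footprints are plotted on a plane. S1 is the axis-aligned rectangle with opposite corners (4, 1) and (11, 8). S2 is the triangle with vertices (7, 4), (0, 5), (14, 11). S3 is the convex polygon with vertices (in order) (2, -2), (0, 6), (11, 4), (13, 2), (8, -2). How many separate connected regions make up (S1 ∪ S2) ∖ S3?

2

(S1 ∪ S2) ∖ S3 splits into 2 disjoint pieces (area 0.0167, area 31.2477).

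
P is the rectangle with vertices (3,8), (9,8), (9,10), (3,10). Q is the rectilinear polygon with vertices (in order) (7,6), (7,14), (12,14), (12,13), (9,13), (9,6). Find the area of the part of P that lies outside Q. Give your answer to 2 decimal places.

|P| = 12, |P∩Q| = 4.
|P ∖ Q| = |P| − |P∩Q| = 12 − 4 = 8.00.

8.00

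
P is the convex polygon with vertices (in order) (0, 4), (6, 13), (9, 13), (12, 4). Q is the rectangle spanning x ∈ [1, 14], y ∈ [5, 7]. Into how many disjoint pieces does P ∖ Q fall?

2

P ∖ Q splits into 2 disjoint pieces (area 11.5833, area 36).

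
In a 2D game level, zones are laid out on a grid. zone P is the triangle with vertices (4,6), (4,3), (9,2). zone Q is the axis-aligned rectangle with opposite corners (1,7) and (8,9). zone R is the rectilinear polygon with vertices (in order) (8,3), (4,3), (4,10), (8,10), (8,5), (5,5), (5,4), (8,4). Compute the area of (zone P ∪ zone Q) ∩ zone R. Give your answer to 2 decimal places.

|zone P ∪ zone Q| = 21.5.
|(zone P ∪ zone Q) ∩ zone R| = 12.75.

12.75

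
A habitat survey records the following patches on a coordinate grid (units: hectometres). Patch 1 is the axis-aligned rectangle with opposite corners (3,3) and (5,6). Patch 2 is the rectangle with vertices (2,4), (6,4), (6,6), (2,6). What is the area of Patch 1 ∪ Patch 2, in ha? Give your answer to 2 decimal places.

10.00

By inclusion–exclusion:
Individual areas: |Patch 1| = 6, |Patch 2| = 8.
|Patch 1∩Patch 2|: x∈[3,5], y∈[4,6] → 2·2 = 4.
|Patch 1 ∪ Patch 2| = 14 − 4 = 10.00.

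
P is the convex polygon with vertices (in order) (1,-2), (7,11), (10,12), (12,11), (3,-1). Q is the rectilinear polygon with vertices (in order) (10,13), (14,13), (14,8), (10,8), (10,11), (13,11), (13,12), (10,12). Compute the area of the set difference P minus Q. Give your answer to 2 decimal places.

|P| = 42.5, |P∩Q| = 2.6667.
|P ∖ Q| = |P| − |P∩Q| = 42.5 − 2.6667 = 39.83.

39.83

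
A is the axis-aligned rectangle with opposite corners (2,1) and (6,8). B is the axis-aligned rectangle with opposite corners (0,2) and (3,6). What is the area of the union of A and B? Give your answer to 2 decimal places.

By inclusion–exclusion:
Individual areas: |A| = 28, |B| = 12.
|A∩B|: x∈[2,3], y∈[2,6] → 1·4 = 4.
|A ∪ B| = 40 − 4 = 36.00.

36.00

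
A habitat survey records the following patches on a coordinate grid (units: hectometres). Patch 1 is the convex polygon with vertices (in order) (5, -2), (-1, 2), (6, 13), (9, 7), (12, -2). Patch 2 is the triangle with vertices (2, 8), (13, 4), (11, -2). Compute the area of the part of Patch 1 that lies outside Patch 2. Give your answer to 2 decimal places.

|Patch 1| = 104, |Patch 1∩Patch 2| = 28.2689.
|Patch 1 ∖ Patch 2| = |Patch 1| − |Patch 1∩Patch 2| = 104 − 28.2689 = 75.73.

75.73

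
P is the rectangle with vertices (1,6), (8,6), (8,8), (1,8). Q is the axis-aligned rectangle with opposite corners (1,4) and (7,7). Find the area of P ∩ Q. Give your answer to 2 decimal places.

6.00

|P∩Q|: x∈[1,7], y∈[6,7] → 6·1 = 6.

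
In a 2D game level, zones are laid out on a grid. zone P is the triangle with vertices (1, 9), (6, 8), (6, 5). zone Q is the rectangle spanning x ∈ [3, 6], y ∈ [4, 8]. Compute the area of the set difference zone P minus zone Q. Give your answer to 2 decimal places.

2.10

|zone P| = 7.5, |zone P∩zone Q| = 5.4.
|zone P ∖ zone Q| = |zone P| − |zone P∩zone Q| = 7.5 − 5.4 = 2.10.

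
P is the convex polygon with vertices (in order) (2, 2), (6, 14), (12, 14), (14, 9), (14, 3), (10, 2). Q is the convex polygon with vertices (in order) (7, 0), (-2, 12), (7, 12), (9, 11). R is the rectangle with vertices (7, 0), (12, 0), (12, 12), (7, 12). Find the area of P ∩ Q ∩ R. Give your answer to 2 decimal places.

The intersection is the polygon with vertices (9,11), (7.364,2), (7,2), (7,12).
By the shoelace formula its area is 11.64.

11.64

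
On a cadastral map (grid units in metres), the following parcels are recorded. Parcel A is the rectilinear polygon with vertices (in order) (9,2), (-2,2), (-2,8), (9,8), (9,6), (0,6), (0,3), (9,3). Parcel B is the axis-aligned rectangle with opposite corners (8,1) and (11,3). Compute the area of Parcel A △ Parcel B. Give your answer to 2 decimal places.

|Parcel A| = 39, |Parcel B| = 6, |Parcel A∩Parcel B| = 1.
|Parcel A △ Parcel B| = |Parcel A| + |Parcel B| − 2·|Parcel A∩Parcel B| = 39 + 6 − 2 = 43.00.

43.00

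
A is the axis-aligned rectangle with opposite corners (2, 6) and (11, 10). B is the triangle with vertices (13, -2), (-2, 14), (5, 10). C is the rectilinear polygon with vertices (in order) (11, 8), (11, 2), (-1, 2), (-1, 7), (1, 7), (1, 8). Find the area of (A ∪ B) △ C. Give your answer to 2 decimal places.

72.20

|A ∪ B| = 51.2.
|(A ∪ B) ∩ C| = 24.5.
|(A ∪ B) △ C| = 51.2 + 70 − 49 = 72.20.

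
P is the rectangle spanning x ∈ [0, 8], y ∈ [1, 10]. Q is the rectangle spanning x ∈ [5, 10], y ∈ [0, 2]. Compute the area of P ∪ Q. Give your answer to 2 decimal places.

79.00

By inclusion–exclusion:
Individual areas: |P| = 72, |Q| = 10.
|P∩Q|: x∈[5,8], y∈[1,2] → 3·1 = 3.
|P ∪ Q| = 82 − 3 = 79.00.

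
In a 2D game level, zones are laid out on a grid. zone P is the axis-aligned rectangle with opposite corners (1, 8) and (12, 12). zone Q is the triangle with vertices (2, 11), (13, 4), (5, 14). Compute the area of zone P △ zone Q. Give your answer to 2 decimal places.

|zone P| = 44, |zone Q| = 27, |zone P∩zone Q| = 17.2286.
|zone P △ zone Q| = |zone P| + |zone Q| − 2·|zone P∩zone Q| = 44 + 27 − 34.4571 = 36.54.

36.54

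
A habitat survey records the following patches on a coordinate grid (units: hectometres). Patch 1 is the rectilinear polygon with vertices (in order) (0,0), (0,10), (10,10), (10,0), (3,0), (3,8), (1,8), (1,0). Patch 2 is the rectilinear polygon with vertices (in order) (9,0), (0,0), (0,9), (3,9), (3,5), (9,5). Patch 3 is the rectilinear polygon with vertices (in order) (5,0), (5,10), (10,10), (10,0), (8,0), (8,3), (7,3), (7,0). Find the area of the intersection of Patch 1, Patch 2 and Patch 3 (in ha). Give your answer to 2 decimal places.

17.00

The intersection is the polygon with vertices (9,5), (9,0), (8,0), (8,3), (7,3), (7,0), (5,0), (5,5).
By the shoelace formula its area is 17.00.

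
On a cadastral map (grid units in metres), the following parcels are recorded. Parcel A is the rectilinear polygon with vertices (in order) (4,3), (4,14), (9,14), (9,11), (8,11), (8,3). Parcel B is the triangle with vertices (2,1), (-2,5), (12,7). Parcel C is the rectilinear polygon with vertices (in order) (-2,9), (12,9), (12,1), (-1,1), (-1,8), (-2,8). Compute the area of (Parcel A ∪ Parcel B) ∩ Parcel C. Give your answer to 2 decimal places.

|Parcel A ∪ Parcel B| = 68.5619.
|(Parcel A ∪ Parcel B) ∩ Parcel C| = 44.99.

44.99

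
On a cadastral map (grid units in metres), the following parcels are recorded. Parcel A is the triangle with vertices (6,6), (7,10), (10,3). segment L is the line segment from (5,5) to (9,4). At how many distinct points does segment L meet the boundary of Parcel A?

The segment meets the boundary at (8.5,4.125).

1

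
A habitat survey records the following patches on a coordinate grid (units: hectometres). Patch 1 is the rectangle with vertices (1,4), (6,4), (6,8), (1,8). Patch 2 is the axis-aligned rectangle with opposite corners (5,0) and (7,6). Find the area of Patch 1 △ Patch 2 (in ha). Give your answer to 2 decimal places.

|Patch 1∩Patch 2|: x∈[5,6], y∈[4,6] → 1·2 = 2.
|Patch 1 △ Patch 2| = |Patch 1| + |Patch 2| − 2·|Patch 1∩Patch 2| = 20 + 12 − 4 = 28.00.

28.00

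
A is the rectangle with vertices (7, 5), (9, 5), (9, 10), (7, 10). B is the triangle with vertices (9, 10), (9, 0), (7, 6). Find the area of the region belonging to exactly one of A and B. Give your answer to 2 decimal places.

8.33

|A| = 10, |B| = 10, |A∩B| = 5.8333.
|A △ B| = |A| + |B| − 2·|A∩B| = 10 + 10 − 11.6667 = 8.33.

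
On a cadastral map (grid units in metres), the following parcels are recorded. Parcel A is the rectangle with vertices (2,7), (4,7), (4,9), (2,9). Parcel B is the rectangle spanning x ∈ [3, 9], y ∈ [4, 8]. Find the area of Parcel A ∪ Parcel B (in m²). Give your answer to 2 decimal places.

By inclusion–exclusion:
Individual areas: |Parcel A| = 4, |Parcel B| = 24.
|Parcel A∩Parcel B|: x∈[3,4], y∈[7,8] → 1·1 = 1.
|Parcel A ∪ Parcel B| = 28 − 1 = 27.00.

27.00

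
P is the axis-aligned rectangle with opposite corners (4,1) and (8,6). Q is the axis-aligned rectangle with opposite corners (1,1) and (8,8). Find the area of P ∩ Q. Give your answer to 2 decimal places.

|P∩Q|: x∈[4,8], y∈[1,6] → 4·5 = 20.

20.00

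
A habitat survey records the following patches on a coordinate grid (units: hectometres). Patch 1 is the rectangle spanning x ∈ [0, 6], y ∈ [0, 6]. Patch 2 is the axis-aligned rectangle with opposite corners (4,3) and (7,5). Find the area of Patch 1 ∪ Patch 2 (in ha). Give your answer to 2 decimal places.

38.00

By inclusion–exclusion:
Individual areas: |Patch 1| = 36, |Patch 2| = 6.
|Patch 1∩Patch 2|: x∈[4,6], y∈[3,5] → 2·2 = 4.
|Patch 1 ∪ Patch 2| = 42 − 4 = 38.00.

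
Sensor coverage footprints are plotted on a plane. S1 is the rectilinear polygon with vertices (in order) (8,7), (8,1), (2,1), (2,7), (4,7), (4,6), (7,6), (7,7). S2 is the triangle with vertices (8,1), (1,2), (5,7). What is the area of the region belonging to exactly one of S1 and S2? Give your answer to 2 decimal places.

|S1| = 33, |S2| = 19.5, |S1∩S2| = 18.1536.
|S1 △ S2| = |S1| + |S2| − 2·|S1∩S2| = 33 + 19.5 − 36.3071 = 16.19.

16.19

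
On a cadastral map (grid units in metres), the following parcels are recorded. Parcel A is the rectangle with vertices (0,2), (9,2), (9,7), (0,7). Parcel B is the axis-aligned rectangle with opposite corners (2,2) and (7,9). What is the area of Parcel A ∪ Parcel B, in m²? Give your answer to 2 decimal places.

By inclusion–exclusion:
Individual areas: |Parcel A| = 45, |Parcel B| = 35.
|Parcel A∩Parcel B|: x∈[2,7], y∈[2,7] → 5·5 = 25.
|Parcel A ∪ Parcel B| = 80 − 25 = 55.00.

55.00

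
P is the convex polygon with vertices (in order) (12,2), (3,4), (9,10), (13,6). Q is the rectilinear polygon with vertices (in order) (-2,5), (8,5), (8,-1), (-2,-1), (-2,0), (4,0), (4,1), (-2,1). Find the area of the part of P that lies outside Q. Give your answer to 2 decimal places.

|P| = 43, |P∩Q| = 7.2778.
|P ∖ Q| = |P| − |P∩Q| = 43 − 7.2778 = 35.72.

35.72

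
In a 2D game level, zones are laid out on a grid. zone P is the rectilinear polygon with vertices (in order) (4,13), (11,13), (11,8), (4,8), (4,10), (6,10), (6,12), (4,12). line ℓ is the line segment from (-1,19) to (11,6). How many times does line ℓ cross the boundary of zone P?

4

The segment meets the boundary at (9.154,8), (6,11.417), (4.538,13), (5.462,12).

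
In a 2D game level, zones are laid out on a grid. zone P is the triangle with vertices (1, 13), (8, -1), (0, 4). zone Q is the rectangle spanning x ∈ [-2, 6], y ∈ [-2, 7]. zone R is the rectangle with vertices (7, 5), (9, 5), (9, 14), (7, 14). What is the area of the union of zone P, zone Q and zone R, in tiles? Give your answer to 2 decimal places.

103.75

By inclusion–exclusion:
Individual areas: |zone P| = 38.5, |zone Q| = 72, |zone R| = 18.
|zone P∩zone Q| = 24.75.
|zone P∩zone R| = 0.
|zone Q∩zone R| = 0 (no overlap).
|zone P∩zone Q∩zone R| = 0.
|zone P ∪ zone Q ∪ zone R| = 128.5 − 24.75 + 0 = 103.75.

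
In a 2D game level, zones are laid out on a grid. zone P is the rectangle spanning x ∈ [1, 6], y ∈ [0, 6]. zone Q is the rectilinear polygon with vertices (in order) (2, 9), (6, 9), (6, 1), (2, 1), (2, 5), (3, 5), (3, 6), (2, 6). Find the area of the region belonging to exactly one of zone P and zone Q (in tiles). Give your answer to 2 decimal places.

|zone P| = 30, |zone Q| = 31, |zone P∩zone Q| = 19.
|zone P △ zone Q| = |zone P| + |zone Q| − 2·|zone P∩zone Q| = 30 + 31 − 38 = 23.00.

23.00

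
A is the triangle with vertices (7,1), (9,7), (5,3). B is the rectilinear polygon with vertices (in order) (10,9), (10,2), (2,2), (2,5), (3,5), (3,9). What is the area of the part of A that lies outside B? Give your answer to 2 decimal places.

|A| = 8, |A∩B| = 7.3333.
|A ∖ B| = |A| − |A∩B| = 8 − 7.3333 = 0.67.

0.67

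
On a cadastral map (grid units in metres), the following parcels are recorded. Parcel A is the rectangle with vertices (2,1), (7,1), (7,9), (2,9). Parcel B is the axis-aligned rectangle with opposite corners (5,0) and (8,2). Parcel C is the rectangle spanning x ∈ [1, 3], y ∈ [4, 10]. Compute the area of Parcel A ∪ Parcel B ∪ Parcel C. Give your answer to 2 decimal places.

51.00

By inclusion–exclusion:
Individual areas: |Parcel A| = 40, |Parcel B| = 6, |Parcel C| = 12.
|Parcel A∩Parcel B|: x∈[5,7], y∈[1,2] → 2·1 = 2.
|Parcel A∩Parcel C|: x∈[2,3], y∈[4,9] → 1·5 = 5.
|Parcel B∩Parcel C| = 0 (no overlap).
|Parcel A∩Parcel B∩Parcel C| = 0.
|Parcel A ∪ Parcel B ∪ Parcel C| = 58 − 7 + 0 = 51.00.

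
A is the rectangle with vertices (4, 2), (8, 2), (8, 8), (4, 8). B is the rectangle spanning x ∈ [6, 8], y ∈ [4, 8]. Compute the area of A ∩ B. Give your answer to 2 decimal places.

8.00

|A∩B|: x∈[6,8], y∈[4,8] → 2·4 = 8.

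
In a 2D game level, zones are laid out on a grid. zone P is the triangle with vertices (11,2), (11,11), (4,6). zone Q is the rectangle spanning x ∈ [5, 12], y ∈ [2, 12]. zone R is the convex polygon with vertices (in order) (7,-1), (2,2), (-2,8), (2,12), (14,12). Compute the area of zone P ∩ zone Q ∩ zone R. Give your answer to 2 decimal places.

26.82

The intersection is the polygon with vertices (11,6.429), (9.177,3.042), (5,5.429), (5,6.714), (11,11).
By the shoelace formula its area is 26.82.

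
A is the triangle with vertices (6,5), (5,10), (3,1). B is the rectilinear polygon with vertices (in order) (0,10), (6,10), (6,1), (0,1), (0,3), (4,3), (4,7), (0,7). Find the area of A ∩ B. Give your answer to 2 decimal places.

8.81

The intersection is the polygon with vertices (6,5), (3,1), (3.444,3), (4,3), (4,5.5), (5,10).
By the shoelace formula its area is 8.81.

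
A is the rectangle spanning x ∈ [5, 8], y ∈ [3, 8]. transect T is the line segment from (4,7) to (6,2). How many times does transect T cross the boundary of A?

The segment meets the boundary at (5.6,3), (5,4.5).

2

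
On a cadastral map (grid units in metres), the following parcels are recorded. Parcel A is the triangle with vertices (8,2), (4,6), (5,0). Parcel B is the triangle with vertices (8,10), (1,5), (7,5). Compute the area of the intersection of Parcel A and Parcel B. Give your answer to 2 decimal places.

The intersection is the polygon with vertices (4,6), (5,5), (4.167,5).
By the shoelace formula its area is 0.42.

0.42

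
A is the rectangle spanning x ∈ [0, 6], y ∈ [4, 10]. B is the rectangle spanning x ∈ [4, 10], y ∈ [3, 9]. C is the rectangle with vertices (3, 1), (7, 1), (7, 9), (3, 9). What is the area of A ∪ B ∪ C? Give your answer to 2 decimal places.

71.00

By inclusion–exclusion:
Individual areas: |A| = 36, |B| = 36, |C| = 32.
|A∩B|: x∈[4,6], y∈[4,9] → 2·5 = 10.
|A∩C|: x∈[3,6], y∈[4,9] → 3·5 = 15.
|B∩C|: x∈[4,7], y∈[3,9] → 3·6 = 18.
|A∩B∩C| = 10.
|A ∪ B ∪ C| = 104 − 43 + 10 = 71.00.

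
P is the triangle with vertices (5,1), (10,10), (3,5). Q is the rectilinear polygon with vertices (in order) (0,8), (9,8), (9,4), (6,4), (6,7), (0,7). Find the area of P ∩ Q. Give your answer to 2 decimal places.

The intersection is the polygon with vertices (6.667,4), (6,4), (6,7), (5.8,7), (7.2,8), (8.889,8).
By the shoelace formula its area is 6.61.

6.61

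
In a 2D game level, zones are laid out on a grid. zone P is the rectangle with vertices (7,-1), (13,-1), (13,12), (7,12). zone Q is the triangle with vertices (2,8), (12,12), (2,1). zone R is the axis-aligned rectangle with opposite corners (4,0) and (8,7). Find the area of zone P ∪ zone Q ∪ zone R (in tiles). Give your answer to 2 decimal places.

118.80

By inclusion–exclusion:
Individual areas: |zone P| = 78, |zone Q| = 35, |zone R| = 28.
|zone P∩zone Q| = 8.75.
|zone P∩zone R|: x∈[7,8], y∈[0,7] → 1·7 = 7.
|zone Q∩zone R| = 6.5636.
|zone P∩zone Q∩zone R| = 0.1136.
|zone P ∪ zone Q ∪ zone R| = 141 − 22.3136 + 0.1136 = 118.80.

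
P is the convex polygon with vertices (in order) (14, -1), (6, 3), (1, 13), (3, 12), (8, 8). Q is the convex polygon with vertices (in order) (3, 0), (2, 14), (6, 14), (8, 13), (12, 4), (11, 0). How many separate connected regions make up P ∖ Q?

2

P ∖ Q splits into 2 disjoint pieces (area 3.4141, area 1.0417).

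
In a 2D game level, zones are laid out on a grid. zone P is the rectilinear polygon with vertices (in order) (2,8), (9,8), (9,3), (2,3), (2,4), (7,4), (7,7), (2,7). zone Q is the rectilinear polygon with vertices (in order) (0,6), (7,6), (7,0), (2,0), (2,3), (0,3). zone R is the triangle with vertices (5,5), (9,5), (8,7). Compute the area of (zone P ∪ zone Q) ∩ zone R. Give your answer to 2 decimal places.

3.92

The region (zone P ∪ zone Q) ∩ zone R is the polygon with vertices (7,6), (7,6.333), (8,7), (9,5), (5,5), (6.5,6).
By the shoelace formula its area is 3.92.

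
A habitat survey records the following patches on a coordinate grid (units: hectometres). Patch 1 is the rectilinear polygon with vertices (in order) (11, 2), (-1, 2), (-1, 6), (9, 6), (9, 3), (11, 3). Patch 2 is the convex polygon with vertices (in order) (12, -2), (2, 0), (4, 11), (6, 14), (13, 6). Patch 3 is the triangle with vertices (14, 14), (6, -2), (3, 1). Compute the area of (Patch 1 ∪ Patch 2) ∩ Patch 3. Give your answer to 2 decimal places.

30.09

The region (Patch 1 ∪ Patch 2) ∩ Patch 3 is the polygon with vertices (11.091,8.182), (6.545,-0.909), (4.5,-0.5), (3,1), (10.067,9.352).
By the shoelace formula its area is 30.09.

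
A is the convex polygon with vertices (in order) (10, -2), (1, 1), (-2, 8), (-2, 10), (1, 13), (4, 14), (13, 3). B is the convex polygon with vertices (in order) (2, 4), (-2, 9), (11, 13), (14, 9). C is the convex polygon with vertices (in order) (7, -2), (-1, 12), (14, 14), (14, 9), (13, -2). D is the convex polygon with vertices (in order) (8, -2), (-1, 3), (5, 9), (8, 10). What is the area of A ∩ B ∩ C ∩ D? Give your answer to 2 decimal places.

17.60

The intersection is the polygon with vertices (2.273,6.273), (5,9), (7.429,9.809), (8,9.111), (8,6.5), (3.269,4.529).
By the shoelace formula its area is 17.60.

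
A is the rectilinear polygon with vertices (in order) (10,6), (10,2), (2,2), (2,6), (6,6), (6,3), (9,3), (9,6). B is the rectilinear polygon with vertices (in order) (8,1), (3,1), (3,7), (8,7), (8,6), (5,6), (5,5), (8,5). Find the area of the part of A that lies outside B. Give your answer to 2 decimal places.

|A| = 23, |A∩B| = 13.
|A ∖ B| = |A| − |A∩B| = 23 − 13 = 10.00.

10.00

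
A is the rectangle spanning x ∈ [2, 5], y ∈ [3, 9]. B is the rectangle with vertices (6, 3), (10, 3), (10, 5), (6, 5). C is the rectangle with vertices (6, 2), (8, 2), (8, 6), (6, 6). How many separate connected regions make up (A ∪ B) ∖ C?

(A ∪ B) ∖ C splits into 2 disjoint pieces (area 18, area 4).

2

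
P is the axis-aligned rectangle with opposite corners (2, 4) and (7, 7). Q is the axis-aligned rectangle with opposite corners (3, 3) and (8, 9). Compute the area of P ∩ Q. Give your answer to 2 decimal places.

12.00

|P∩Q|: x∈[3,7], y∈[4,7] → 4·3 = 12.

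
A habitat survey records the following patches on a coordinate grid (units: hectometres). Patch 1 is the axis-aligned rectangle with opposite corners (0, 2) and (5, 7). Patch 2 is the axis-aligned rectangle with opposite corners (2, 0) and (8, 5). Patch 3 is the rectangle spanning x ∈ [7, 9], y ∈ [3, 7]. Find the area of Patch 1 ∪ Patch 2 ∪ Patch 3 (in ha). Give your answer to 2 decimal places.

By inclusion–exclusion:
Individual areas: |Patch 1| = 25, |Patch 2| = 30, |Patch 3| = 8.
|Patch 1∩Patch 2|: x∈[2,5], y∈[2,5] → 3·3 = 9.
|Patch 1∩Patch 3| = 0 (no overlap).
|Patch 2∩Patch 3|: x∈[7,8], y∈[3,5] → 1·2 = 2.
|Patch 1∩Patch 2∩Patch 3| = 0.
|Patch 1 ∪ Patch 2 ∪ Patch 3| = 63 − 11 + 0 = 52.00.

52.00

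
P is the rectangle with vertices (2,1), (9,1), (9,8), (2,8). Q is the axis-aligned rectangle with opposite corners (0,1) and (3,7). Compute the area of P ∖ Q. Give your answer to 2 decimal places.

|P∩Q|: x∈[2,3], y∈[1,7] → 1·6 = 6.
|P| = 49.
|P ∖ Q| = |P| − |P∩Q| = 49 − 6 = 43.00.

43.00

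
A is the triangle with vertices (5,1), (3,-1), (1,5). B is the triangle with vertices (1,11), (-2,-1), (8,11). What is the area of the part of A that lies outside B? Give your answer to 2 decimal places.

|A| = 8, |A∩B| = 0.6234.
|A ∖ B| = |A| − |A∩B| = 8 − 0.6234 = 7.38.

7.38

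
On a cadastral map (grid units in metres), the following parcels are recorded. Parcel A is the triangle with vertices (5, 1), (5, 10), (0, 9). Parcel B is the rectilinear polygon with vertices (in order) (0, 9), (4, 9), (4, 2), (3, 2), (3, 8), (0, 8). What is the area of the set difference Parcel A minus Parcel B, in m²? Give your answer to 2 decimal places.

14.21

|Parcel A| = 22.5, |Parcel A∩Parcel B| = 8.2875.
|Parcel A ∖ Parcel B| = |Parcel A| − |Parcel A∩Parcel B| = 22.5 − 8.2875 = 14.21.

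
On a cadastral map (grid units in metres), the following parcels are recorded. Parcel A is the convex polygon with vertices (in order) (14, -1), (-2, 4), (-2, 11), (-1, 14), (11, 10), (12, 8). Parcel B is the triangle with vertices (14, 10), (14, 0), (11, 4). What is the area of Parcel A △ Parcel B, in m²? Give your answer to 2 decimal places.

151.80

|Parcel A| = 148.5, |Parcel B| = 15, |Parcel A∩Parcel B| = 5.8502.
|Parcel A △ Parcel B| = |Parcel A| + |Parcel B| − 2·|Parcel A∩Parcel B| = 148.5 + 15 − 11.7004 = 151.80.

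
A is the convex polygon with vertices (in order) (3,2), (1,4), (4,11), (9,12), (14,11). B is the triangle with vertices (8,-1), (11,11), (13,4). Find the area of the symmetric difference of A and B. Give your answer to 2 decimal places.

|A| = 60, |B| = 22.5, |A∩B| = 1.6444.
|A △ B| = |A| + |B| − 2·|A∩B| = 60 + 22.5 − 3.2887 = 79.21.

79.21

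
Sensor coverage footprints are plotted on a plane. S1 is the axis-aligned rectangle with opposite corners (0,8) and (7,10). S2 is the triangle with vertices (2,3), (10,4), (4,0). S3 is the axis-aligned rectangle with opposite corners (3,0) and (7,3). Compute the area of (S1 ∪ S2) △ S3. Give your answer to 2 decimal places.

22.50

|S1 ∪ S2| = 27.
|(S1 ∪ S2) ∩ S3| = 8.25.
|(S1 ∪ S2) △ S3| = 27 + 12 − 16.5 = 22.50.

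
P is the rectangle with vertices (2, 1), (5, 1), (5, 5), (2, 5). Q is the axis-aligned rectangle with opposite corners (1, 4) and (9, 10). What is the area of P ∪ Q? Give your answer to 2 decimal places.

57.00

By inclusion–exclusion:
Individual areas: |P| = 12, |Q| = 48.
|P∩Q|: x∈[2,5], y∈[4,5] → 3·1 = 3.
|P ∪ Q| = 60 − 3 = 57.00.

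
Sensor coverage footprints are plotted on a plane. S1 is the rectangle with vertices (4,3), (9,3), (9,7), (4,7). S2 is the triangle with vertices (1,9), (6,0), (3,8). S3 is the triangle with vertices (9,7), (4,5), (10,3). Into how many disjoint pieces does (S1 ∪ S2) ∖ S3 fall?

(S1 ∪ S2) ∖ S3 is a single connected region.

1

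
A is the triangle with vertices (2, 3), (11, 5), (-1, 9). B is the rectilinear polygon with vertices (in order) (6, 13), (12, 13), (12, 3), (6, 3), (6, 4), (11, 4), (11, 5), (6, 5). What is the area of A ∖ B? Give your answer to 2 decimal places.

25.81

|A| = 30, |A∩B| = 4.1944.
|A ∖ B| = |A| − |A∩B| = 30 − 4.1944 = 25.81.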